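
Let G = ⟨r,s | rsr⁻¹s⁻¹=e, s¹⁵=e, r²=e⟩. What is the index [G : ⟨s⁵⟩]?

First find ord(s⁵) by computing successive powers:
  (s⁵)¹ = s⁵, (s⁵)² = s¹⁰, (s⁵)³ = e.
So |⟨s⁵⟩| = ord(s⁵) = 3. With |G| = 30, by Lagrange [G : ⟨s⁵⟩] = 30/3 = 10.

Answer: 10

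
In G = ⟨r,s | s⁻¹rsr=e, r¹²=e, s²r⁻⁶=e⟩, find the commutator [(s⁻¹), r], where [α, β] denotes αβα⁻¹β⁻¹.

[(s⁻¹), r] = (s⁻¹)·r·(s⁻¹)⁻¹·r⁻¹.
  (s⁻¹) · r = r⁵s
  (r⁵s) · s = r¹¹
  (r¹¹) · (r¹¹) = r¹⁰

Answer: r¹⁰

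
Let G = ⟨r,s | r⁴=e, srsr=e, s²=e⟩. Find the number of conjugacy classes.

The conjugacy classes (representative and size) are:
  [e] (size 1), [r] (size 2), [r²] (size 1), [r²s] (size 2), [r³s] (size 2).
Class equation: 1 + 2 + 1 + 2 + 2 = 8 = |G|. So G has 5 conjugacy classes.

Answer: 5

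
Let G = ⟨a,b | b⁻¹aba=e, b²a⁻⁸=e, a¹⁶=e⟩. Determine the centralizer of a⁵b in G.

⟨a⁵b⟩ ⊆ C_G(a⁵b) since powers of a⁵b commute with a⁵b; so |C_G(a⁵b)| ≥ |⟨a⁵b⟩| = 4.
By orbit–stabilizer, |C_G(a⁵b)| = |G| / |conj. class of a⁵b| = 32 / 8 = 4.
The 4 elements commuting with a⁵b are {e, a⁸, a⁵b, a⁵b⁻¹}.

Answer: {e, a⁸, a⁵b, a⁵b⁻¹}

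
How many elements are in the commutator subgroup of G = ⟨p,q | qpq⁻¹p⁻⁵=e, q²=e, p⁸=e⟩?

G' = [G, G] is generated by all commutators. The generator-pair commutators are: [p, q] = p⁴.
The subgroup they normally generate is {e, p⁴}, of order 2.
Check: |G/G'| = 16/2 = 8 is the order of the abelianisation.

Answer: 2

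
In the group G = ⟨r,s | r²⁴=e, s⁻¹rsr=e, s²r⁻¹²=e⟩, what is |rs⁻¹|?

Compute successive powers until reaching e:
  (rs⁻¹)¹ = rs⁻¹, (rs⁻¹)² = r¹², (rs⁻¹)³ = rs, (rs⁻¹)⁴ = e.
The smallest positive k with (rs⁻¹)ᵏ = e is 4.

Answer: 4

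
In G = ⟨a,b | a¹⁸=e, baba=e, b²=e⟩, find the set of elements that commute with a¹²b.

⟨a¹²b⟩ ⊆ C_G(a¹²b) since powers of a¹²b commute with a¹²b; so |C_G(a¹²b)| ≥ |⟨a¹²b⟩| = 2.
By orbit–stabilizer, |C_G(a¹²b)| = |G| / |conj. class of a¹²b| = 36 / 9 = 4.
The 4 elements commuting with a¹²b are {e, a⁹, a³b, a¹²b}.

Answer: {e, a⁹, a³b, a¹²b}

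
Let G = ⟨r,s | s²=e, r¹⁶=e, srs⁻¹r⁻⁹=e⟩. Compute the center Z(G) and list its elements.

An element z ∈ Z(G) iff z commutes with every generator.
For example r² is central: (r²)·r = r³ = r·(r²); (r²)·s = r²s = s·(r²).
Whereas r ∉ Z(G) since r·s = rs ≠ r⁹s = s·r.
Checking each of the 32 elements this way gives Z(G) = {e, r², r⁴, r⁶, r⁸, r¹⁰, r¹², r¹⁴}, of order 8.

Answer: {e, r², r⁴, r⁶, r⁸, r¹⁰, r¹², r¹⁴}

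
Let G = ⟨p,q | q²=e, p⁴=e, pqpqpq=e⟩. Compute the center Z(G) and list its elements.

An element z ∈ Z(G) iff z commutes with every generator.
For example e is central: e·p = p = p·e; e·q = q = q·e.
Whereas p ∉ Z(G) since p·q = pq ≠ qp = q·p.
Checking each of the 24 elements this way gives Z(G) = {e}, of order 1.

Answer: {e}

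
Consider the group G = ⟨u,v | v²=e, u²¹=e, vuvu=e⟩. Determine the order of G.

Enumerate words in the generators, reducing via the relations: the distinct elements are
  {e, u, v, uv, u², u³, u⁴, u⁵, u⁶, u⁷, u⁸, u⁹, u²v, u²⁰, u³v, u¹², u¹³, u¹¹, u¹⁰, u¹⁴, u¹⁵, u¹⁶, u¹⁷, u¹⁸, u¹⁹, u⁴v, u⁵v, u⁶v, u⁷v, u⁸v, u⁹v, u²⁰v, u¹²v, u¹³v, u¹¹v, u¹⁰v, u¹⁴v, u¹⁵v, u¹⁶v, u¹⁷v, u¹⁸v, u¹⁹v}.
No further products give new elements, so |G| = 42.

Answer: 42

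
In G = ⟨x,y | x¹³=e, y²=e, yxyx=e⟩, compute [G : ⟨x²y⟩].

First find ord(x²y) by computing successive powers:
  (x²y)¹ = x²y, (x²y)² = e.
So |⟨x²y⟩| = ord(x²y) = 2. With |G| = 26, by Lagrange [G : ⟨x²y⟩] = 26/2 = 13.

Answer: 13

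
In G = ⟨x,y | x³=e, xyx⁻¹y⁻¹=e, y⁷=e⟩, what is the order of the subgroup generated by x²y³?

|⟨x²y³⟩| equals the order of x²y³. Compute successive powers until reaching e:
  (x²y³)¹ = x²y³, (x²y³)² = xy⁶, (x²y³)³ = y², (x²y³)⁴ = x²y⁵, (x²y³)⁵ = xy, (x²y³)⁶ = y⁴, (x²y³)⁷ = x², (x²y³)⁸ = xy³, (x²y³)⁹ = y⁶, (x²y³)¹⁰ = x²y², (x²y³)¹¹ = xy⁵, (x²y³)¹² = y, (x²y³)¹³ = x²y⁴, (x²y³)¹⁴ = x, (x²y³)¹⁵ = y³, (x²y³)¹⁶ = x²y⁶, (x²y³)¹⁷ = xy², (x²y³)¹⁸ = y⁵, (x²y³)¹⁹ = x²y, (x²y³)²⁰ = xy⁴, (x²y³)²¹ = e.
The smallest positive k with (x²y³)ᵏ = e is 21, so |⟨x²y³⟩| = 21.

Answer: 21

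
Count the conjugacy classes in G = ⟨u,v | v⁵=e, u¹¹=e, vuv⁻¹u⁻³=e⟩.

The conjugacy classes (representative and size) are:
  [e] (size 1), [u³] (size 5), [u⁶] (size 5), [u⁷v] (size 11), [u⁹v²] (size 11), [u⁷v³] (size 11), [u⁷v⁴] (size 11).
Class equation: 1 + 5 + 5 + 11 + 11 + 11 + 11 = 55 = |G|. So G has 7 conjugacy classes.

Answer: 7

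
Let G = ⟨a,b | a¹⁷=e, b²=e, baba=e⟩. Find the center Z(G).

An element z ∈ Z(G) iff z commutes with every generator.
For example e is central: e·a = a = a·e; e·b = b = b·e.
Whereas a ∉ Z(G) since a·b = ab ≠ a¹⁶b = b·a.
Checking each of the 34 elements this way gives Z(G) = {e}, of order 1.

Answer: {e}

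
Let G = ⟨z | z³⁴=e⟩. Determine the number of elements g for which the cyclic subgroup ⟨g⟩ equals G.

G is cyclic of order 34. An element generates G iff its order is 34, and a cyclic group of order 34 has exactly φ(34) = 16 such elements.

Answer: 16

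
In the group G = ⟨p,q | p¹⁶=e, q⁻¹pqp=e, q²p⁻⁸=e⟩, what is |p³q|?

Compute successive powers until reaching e:
  (p³q)¹ = p³q, (p³q)² = p⁸, (p³q)³ = p³q⁻¹, (p³q)⁴ = e.
The smallest positive k with (p³q)ᵏ = e is 4.

Answer: 4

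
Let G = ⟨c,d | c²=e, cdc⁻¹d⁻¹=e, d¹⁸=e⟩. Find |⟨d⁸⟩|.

|⟨d⁸⟩| equals the order of d⁸. Compute successive powers until reaching e:
  (d⁸)¹ = d⁸, (d⁸)² = d¹⁶, (d⁸)³ = d⁶, (d⁸)⁴ = d¹⁴, (d⁸)⁵ = d⁴, (d⁸)⁶ = d¹², (d⁸)⁷ = d², (d⁸)⁸ = d¹⁰, (d⁸)⁹ = e.
The smallest positive k with (d⁸)ᵏ = e is 9, so |⟨d⁸⟩| = 9.

Answer: 9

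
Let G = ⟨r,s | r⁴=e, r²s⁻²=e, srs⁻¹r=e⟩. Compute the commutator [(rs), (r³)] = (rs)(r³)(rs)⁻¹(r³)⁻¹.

[(rs), (r³)] = (rs)·(r³)·(rs)⁻¹·(r³)⁻¹.
  (rs) · (r³) = s⁻¹
  (s⁻¹) · (rs⁻¹) = r
  r · r = r²

Answer: r²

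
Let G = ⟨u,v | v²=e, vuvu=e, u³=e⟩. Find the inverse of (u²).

The order of (u²) is 3 (smallest k with (u²)ᵏ = e), so (u²)⁻¹ = (u²)² = u.
Check: (u²) · u → (u²) · u = e, giving e as required.

Answer: u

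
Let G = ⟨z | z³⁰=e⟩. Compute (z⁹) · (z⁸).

Compute (z⁹) · (z⁸) by multiplying left to right and reducing via the relations at each step:
  (z⁹) · z⁸ = z¹⁷

Answer: z¹⁷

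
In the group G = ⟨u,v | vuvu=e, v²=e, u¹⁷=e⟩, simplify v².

Compute successive powers of v, reducing at each step:
  v²: v · v = e

Answer: e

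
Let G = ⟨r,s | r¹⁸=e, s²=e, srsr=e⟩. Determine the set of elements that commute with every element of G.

An element z ∈ Z(G) iff z commutes with every generator.
For example r⁹ is central: (r⁹)·r = r¹⁰ = r·(r⁹); (r⁹)·s = r⁹s = s·(r⁹).
Whereas r ∉ Z(G) since r·s = rs ≠ r¹⁷s = s·r.
Checking each of the 36 elements this way gives Z(G) = {e, r⁹}, of order 2.

Answer: {e, r⁹}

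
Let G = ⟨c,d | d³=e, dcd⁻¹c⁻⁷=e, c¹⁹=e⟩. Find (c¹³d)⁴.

Compute successive powers of (c¹³d), reducing at each step:
  (c¹³d)²: (c¹³d) · c¹³ = c⁹d;   (c⁹d) · d = c⁹d²
  (c¹³d)³: (c⁹d²) · c¹³ = d²;   (d²) · d = e
  (c¹³d)⁴: e · c¹³ = c¹³;   (c¹³) · d = c¹³d

Answer: c¹³d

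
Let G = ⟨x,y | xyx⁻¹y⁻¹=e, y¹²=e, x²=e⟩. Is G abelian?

Each pair of generators commutes: x·y = xy = y·x. Since the generators pairwise commute, every element of G commutes with every other, so G is abelian.

Answer: Yes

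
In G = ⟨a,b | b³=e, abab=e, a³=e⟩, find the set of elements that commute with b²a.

⟨b²a⟩ ⊆ C_G(b²a) since powers of b²a commute with b²a; so |C_G(b²a)| ≥ |⟨b²a⟩| = 3.
By orbit–stabilizer, |C_G(b²a)| = |G| / |conj. class of b²a| = 12 / 4 = 3.
The 3 elements commuting with b²a are {e, a²b, b²a}.

Answer: {e, a²b, b²a}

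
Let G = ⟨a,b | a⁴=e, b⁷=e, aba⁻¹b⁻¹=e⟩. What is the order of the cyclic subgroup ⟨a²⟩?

|⟨a²⟩| equals the order of a². Compute successive powers until reaching e:
  (a²)¹ = a², (a²)² = e.
The smallest positive k with (a²)ᵏ = e is 2, so |⟨a²⟩| = 2.

Answer: 2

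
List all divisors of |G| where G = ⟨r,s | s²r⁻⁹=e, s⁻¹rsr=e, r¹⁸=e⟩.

|G| = 36 = 2² · 3². By Lagrange's theorem the order of any subgroup divides 36; the divisors of 36 are 1, 2, 3, 4, 6, 9, 12, 18, 36.

Answer: 1, 2, 3, 4, 6, 9, 12, 18, 36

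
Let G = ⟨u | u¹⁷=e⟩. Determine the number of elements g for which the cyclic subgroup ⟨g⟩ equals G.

G is cyclic of order 17. An element generates G iff its order is 17, and a cyclic group of order 17 has exactly φ(17) = 16 such elements.

Answer: 16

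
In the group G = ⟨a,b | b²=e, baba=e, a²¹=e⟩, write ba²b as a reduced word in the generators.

Multiply left to right, reducing at each step:
  b · a² = a¹⁹b
  (a¹⁹b) · b = a¹⁹

Answer: a¹⁹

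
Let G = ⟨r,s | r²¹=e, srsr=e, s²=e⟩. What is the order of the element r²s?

Compute successive powers until reaching e:
  (r²s)¹ = r²s, (r²s)² = e.
The smallest positive k with (r²s)ᵏ = e is 2.

Answer: 2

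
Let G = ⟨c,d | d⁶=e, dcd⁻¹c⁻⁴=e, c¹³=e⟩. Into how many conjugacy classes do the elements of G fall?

The conjugacy classes (representative and size) are:
  [e] (size 1), [c⁴] (size 6), [c¹¹] (size 6), [c⁷d] (size 13), [c⁸d²] (size 13), [c¹²d³] (size 13), [c⁵d⁴] (size 13), [c¹¹d⁵] (size 13).
Class equation: 1 + 6 + 6 + 13 + 13 + 13 + 13 + 13 = 78 = |G|. So G has 8 conjugacy classes.

Answer: 8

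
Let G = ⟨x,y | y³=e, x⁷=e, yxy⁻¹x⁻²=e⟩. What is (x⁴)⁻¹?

The order of (x⁴) is 7 (smallest k with (x⁴)ᵏ = e), so (x⁴)⁻¹ = (x⁴)⁶ = x³.
Check: (x⁴) · (x³) → (x⁴) · x³ = e, giving e as required.

Answer: x³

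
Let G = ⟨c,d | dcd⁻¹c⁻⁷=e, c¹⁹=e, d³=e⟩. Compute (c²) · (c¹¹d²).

Compute (c²) · (c¹¹d²) by multiplying left to right and reducing via the relations at each step:
  (c²) · c¹¹ = c¹³
  (c¹³) · d² = c¹³d²

Answer: c¹³d²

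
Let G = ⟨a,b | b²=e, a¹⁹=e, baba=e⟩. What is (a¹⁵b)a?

Compute (a¹⁵b) · a by multiplying left to right and reducing via the relations at each step:
  (a¹⁵b) · a = a¹⁴b

Answer: a¹⁴b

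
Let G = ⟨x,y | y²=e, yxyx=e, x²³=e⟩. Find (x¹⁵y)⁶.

Compute successive powers of (x¹⁵y), reducing at each step:
  (x¹⁵y)²: (x¹⁵y) · x¹⁵ = y;   y · y = e
  (x¹⁵y)³: e · x¹⁵ = x¹⁵;   (x¹⁵) · y = x¹⁵y
  (x¹⁵y)⁴: (x¹⁵y) · x¹⁵ = y;   y · y = e
  (x¹⁵y)⁵: e · x¹⁵ = x¹⁵;   (x¹⁵) · y = x¹⁵y
  (x¹⁵y)⁶: (x¹⁵y) · x¹⁵ = y;   y · y = e

Answer: e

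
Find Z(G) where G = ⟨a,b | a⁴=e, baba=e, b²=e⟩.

An element z ∈ Z(G) iff z commutes with every generator.
For example a² is central: (a²)·a = a³ = a·(a²); (a²)·b = a²b = b·(a²).
Whereas a ∉ Z(G) since a·b = ab ≠ a³b = b·a.
Checking each of the 8 elements this way gives Z(G) = {e, a²}, of order 2.

Answer: {e, a²}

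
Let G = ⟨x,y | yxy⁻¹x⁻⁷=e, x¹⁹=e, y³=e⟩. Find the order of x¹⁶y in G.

Compute successive powers until reaching e:
  (x¹⁶y)¹ = x¹⁶y, (x¹⁶y)² = x¹⁴y², (x¹⁶y)³ = e.
The smallest positive k with (x¹⁶y)ᵏ = e is 3.

Answer: 3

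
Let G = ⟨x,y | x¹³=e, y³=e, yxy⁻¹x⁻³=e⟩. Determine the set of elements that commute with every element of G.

An element z ∈ Z(G) iff z commutes with every generator.
For example e is central: e·x = x = x·e; e·y = y = y·e.
Whereas x ∉ Z(G) since x·y = xy ≠ x³y = y·x.
Checking each of the 39 elements this way gives Z(G) = {e}, of order 1.

Answer: {e}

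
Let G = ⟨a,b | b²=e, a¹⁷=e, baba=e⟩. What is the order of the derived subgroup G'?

G' = [G, G] is generated by all commutators. The generator-pair commutators are: [a, b] = a².
The subgroup they normally generate is {e, a, a², a³, a⁴, a⁵, a⁶, a⁷, a⁸, a⁹, a¹⁰, a¹¹, a¹², a¹³, a¹⁴, a¹⁵, a¹⁶}, of order 17.
Check: |G/G'| = 34/17 = 2 is the order of the abelianisation.

Answer: 17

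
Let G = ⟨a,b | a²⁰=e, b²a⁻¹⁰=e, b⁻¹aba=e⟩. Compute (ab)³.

Compute successive powers of (ab), reducing at each step:
  (ab)²: (ab) · a = b;   b · b = a¹⁰
  (ab)³: (a¹⁰) · a = a¹¹;   (a¹¹) · b = ab⁻¹

Answer: ab⁻¹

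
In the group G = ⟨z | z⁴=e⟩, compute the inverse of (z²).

The order of (z²) is 2 (smallest k with (z²)ᵏ = e), so (z²)⁻¹ = (z²)¹ = z².
Check: (z²) · (z²) → (z²) · z² = e, giving e as required.

Answer: z²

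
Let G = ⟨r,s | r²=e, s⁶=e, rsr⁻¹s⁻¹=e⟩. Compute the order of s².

Compute successive powers until reaching e:
  (s²)¹ = s², (s²)² = s⁴, (s²)³ = e.
The smallest positive k with (s²)ᵏ = e is 3.

Answer: 3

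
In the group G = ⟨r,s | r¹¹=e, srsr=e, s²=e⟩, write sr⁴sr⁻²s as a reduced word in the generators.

Multiply left to right, reducing at each step:
  s · r⁴ = r⁷s
  (r⁷s) · s = r⁷
  (r⁷) · r⁻² = r⁵
  (r⁵) · s = r⁵s

Answer: r⁵s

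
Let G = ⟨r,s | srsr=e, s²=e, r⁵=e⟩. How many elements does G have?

Enumerate words in the generators, reducing via the relations: the distinct elements are
  {e, r, s, rs, r², r³, r⁴, r²s, r³s, r⁴s}.
No further products give new elements, so |G| = 10.

Answer: 10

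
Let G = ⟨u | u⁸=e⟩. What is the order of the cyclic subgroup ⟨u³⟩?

|⟨u³⟩| equals the order of u³. Compute successive powers until reaching e:
  (u³)¹ = u³, (u³)² = u⁶, (u³)³ = u, (u³)⁴ = u⁴, (u³)⁵ = u⁷, (u³)⁶ = u², (u³)⁷ = u⁵, (u³)⁸ = e.
The smallest positive k with (u³)ᵏ = e is 8, so |⟨u³⟩| = 8.

Answer: 8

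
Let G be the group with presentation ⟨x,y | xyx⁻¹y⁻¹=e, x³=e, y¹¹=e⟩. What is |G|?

Enumerate words in the generators, reducing via the relations: the distinct elements are
  {e, x, y, xy, x², y², y³, y⁴, y⁵, y⁶, y⁷, y⁸, y⁹, xy², xy³, xy⁴, xy⁵, xy⁶, xy⁷, xy⁸, xy⁹, x²y, y¹⁰, xy¹⁰, x²y², x²y³, x²y⁴, x²y⁵, x²y⁶, x²y⁷, x²y⁸, x²y⁹, x²y¹⁰}.
No further products give new elements, so |G| = 33.

Answer: 33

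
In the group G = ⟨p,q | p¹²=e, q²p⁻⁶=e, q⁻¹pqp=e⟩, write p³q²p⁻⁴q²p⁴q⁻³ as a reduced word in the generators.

Multiply left to right, reducing at each step:
  (p³) · q² = p⁹
  (p⁹) · p⁻⁴ = p⁵
  (p⁵) · q² = p¹¹
  (p¹¹) · p⁴ = p³
  (p³) · q⁻³ = p³q

Answer: p³q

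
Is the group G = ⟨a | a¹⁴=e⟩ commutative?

G has a single generator, so G is cyclic and hence abelian.

Answer: Yes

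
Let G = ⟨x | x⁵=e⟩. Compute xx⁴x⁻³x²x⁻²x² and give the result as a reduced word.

Multiply left to right, reducing at each step:
  x · x⁴ = e
  e · x⁻³ = x²
  (x²) · x² = x⁴
  (x⁴) · x⁻² = x²
  (x²) · x² = x⁴

Answer: x⁴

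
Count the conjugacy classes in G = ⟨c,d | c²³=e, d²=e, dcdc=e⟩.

The conjugacy classes (representative and size) are:
  [e] (size 1), [c] (size 2), [c²¹] (size 2), [c²⁰] (size 2), [c⁴] (size 2), [c¹⁸] (size 2), [c⁶] (size 2), [c¹⁶] (size 2), [c⁸] (size 2), [c⁹] (size 2), [c¹⁰] (size 2), [c¹²] (size 2), [c¹⁸d] (size 23).
Class equation: 1 + 2 + 2 + 2 + 2 + 2 + 2 + 2 + 2 + 2 + 2 + 2 + 23 = 46 = |G|. So G has 13 conjugacy classes.

Answer: 13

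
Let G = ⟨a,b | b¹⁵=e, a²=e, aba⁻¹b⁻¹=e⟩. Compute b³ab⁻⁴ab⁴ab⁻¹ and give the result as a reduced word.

Multiply left to right, reducing at each step:
  (b³) · a = ab³
  (ab³) · b⁻⁴ = ab¹⁴
  (ab¹⁴) · a = b¹⁴
  (b¹⁴) · b⁴ = b³
  (b³) · a = ab³
  (ab³) · b⁻¹ = ab²

Answer: ab²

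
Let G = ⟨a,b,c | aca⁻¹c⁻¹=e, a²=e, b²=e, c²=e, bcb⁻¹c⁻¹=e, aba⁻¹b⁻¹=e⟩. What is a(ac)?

Compute a · (ac) by multiplying left to right and reducing via the relations at each step:
  a · a = e
  e · c = c

Answer: c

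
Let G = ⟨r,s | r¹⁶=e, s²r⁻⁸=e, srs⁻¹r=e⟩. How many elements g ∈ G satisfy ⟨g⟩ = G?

⟨g⟩ = G would require ord(g) = |G| = 32, but the maximum element order in G is 16 < 32. So G is not cyclic and no single element generates it: the count is 0.

Answer: 0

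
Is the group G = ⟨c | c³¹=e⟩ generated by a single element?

|G| = 31. The element c has order 31 (its powers give 31 distinct elements), so ⟨c⟩ = G and G is cyclic.

Answer: Yes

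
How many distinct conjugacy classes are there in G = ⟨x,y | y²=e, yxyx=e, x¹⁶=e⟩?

The conjugacy classes (representative and size) are:
  [e] (size 1), [x¹⁵] (size 2), [x²] (size 2), [x³] (size 2), [x¹²] (size 2), [x⁵] (size 2), [x⁶] (size 2), [x⁷] (size 2), [x⁸] (size 1), [x²y] (size 8), [x¹⁵y] (size 8).
Class equation: 1 + 2 + 2 + 2 + 2 + 2 + 2 + 2 + 1 + 8 + 8 = 32 = |G|. So G has 11 conjugacy classes.

Answer: 11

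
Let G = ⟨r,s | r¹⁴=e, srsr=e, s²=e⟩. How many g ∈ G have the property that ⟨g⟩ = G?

⟨g⟩ = G would require ord(g) = |G| = 28, but the maximum element order in G is 14 < 28. So G is not cyclic and no single element generates it: the count is 0.

Answer: 0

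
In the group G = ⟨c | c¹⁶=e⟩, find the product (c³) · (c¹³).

Compute (c³) · (c¹³) by multiplying left to right and reducing via the relations at each step:
  (c³) · c¹³ = e

Answer: e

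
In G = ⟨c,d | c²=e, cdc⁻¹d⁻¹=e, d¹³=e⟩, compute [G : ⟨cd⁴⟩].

First find ord(cd⁴) by computing successive powers:
  (cd⁴)¹ = cd⁴, (cd⁴)² = d⁸, (cd⁴)³ = cd¹², (cd⁴)⁴ = d³, (cd⁴)⁵ = cd⁷, (cd⁴)⁶ = d¹¹, (cd⁴)⁷ = cd², (cd⁴)⁸ = d⁶, (cd⁴)⁹ = cd¹⁰, (cd⁴)¹⁰ = d, (cd⁴)¹¹ = cd⁵, (cd⁴)¹² = d⁹, (cd⁴)¹³ = c, (cd⁴)¹⁴ = d⁴, (cd⁴)¹⁵ = cd⁸, (cd⁴)¹⁶ = d¹², (cd⁴)¹⁷ = cd³, (cd⁴)¹⁸ = d⁷, (cd⁴)¹⁹ = cd¹¹, (cd⁴)²⁰ = d², (cd⁴)²¹ = cd⁶, (cd⁴)²² = d¹⁰, (cd⁴)²³ = cd, (cd⁴)²⁴ = d⁵, (cd⁴)²⁵ = cd⁹, (cd⁴)²⁶ = e.
So |⟨cd⁴⟩| = ord(cd⁴) = 26. With |G| = 26, by Lagrange [G : ⟨cd⁴⟩] = 26/26 = 1.

Answer: 1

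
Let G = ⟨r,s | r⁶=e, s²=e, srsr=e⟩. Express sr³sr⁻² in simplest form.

Multiply left to right, reducing at each step:
  s · r³ = r³s
  (r³s) · s = r³
  (r³) · r⁻² = r

Answer: r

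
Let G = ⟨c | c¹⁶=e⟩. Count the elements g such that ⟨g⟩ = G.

G is cyclic of order 16. An element generates G iff its order is 16, and a cyclic group of order 16 has exactly φ(16) = 8 such elements.

Answer: 8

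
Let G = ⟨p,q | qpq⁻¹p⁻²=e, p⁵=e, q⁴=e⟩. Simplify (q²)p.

Compute (q²) · p by multiplying left to right and reducing via the relations at each step:
  (q²) · p = p⁴q²

Answer: p⁴q²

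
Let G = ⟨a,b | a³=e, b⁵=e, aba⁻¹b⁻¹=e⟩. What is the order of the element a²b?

Compute successive powers until reaching e:
  (a²b)¹ = a²b, (a²b)² = ab², (a²b)³ = b³, (a²b)⁴ = a²b⁴, (a²b)⁵ = a, (a²b)⁶ = b, (a²b)⁷ = a²b², (a²b)⁸ = ab³, (a²b)⁹ = b⁴, (a²b)¹⁰ = a², (a²b)¹¹ = ab, (a²b)¹² = b², (a²b)¹³ = a²b³, (a²b)¹⁴ = ab⁴, (a²b)¹⁵ = e.
The smallest positive k with (a²b)ᵏ = e is 15.

Answer: 15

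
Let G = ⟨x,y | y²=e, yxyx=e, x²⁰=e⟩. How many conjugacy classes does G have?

The conjugacy classes (representative and size) are:
  [e] (size 1), [x] (size 2), [x¹⁸] (size 2), [x³] (size 2), [x⁴] (size 2), [x¹⁵] (size 2), [x¹⁴] (size 2), [x⁷] (size 2), [x¹²] (size 2), [x¹¹] (size 2), [x¹⁰] (size 1), [x¹⁸y] (size 10), [x⁵y] (size 10).
Class equation: 1 + 2 + 2 + 2 + 2 + 2 + 2 + 2 + 2 + 2 + 1 + 10 + 10 = 40 = |G|. So G has 13 conjugacy classes.

Answer: 13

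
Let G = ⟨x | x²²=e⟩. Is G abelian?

G has a single generator, so G is cyclic and hence abelian.

Answer: Yes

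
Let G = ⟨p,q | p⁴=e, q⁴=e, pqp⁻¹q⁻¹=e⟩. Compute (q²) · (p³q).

Compute (q²) · (p³q) by multiplying left to right and reducing via the relations at each step:
  (q²) · p³ = p³q²
  (p³q²) · q = p³q³

Answer: p³q³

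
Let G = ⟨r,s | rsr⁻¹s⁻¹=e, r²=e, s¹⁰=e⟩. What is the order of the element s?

Compute successive powers until reaching e:
  s¹ = s, s² = s², s³ = s³, s⁴ = s⁴, s⁵ = s⁵, s⁶ = s⁶, s⁷ = s⁷, s⁸ = s⁸, s⁹ = s⁹, s¹⁰ = e.
The smallest positive k with sᵏ = e is 10.

Answer: 10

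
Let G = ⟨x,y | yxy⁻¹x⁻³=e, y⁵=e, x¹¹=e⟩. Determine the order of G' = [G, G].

G' = [G, G] is generated by all commutators. The generator-pair commutators are: [x, y] = x⁹.
The subgroup they normally generate is {e, x, x², x³, x⁴, x⁵, x⁶, x⁷, x⁸, x⁹, x¹⁰}, of order 11.
Check: |G/G'| = 55/11 = 5 is the order of the abelianisation.

Answer: 11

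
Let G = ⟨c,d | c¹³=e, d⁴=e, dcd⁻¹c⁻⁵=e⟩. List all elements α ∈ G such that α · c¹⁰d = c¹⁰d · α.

⟨c¹⁰d⟩ ⊆ C_G(c¹⁰d) since powers of c¹⁰d commute with c¹⁰d; so |C_G(c¹⁰d)| ≥ |⟨c¹⁰d⟩| = 4.
By orbit–stabilizer, |C_G(c¹⁰d)| = |G| / |conj. class of c¹⁰d| = 52 / 13 = 4.
The 4 elements commuting with c¹⁰d are {e, c¹⁰d, c⁸d², c¹¹d³}.

Answer: {e, c¹⁰d, c⁸d², c¹¹d³}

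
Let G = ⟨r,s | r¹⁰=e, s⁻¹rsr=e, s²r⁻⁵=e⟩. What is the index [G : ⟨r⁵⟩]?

First find ord(r⁵) by computing successive powers:
  (r⁵)¹ = r⁵, (r⁵)² = e.
So |⟨r⁵⟩| = ord(r⁵) = 2. With |G| = 20, by Lagrange [G : ⟨r⁵⟩] = 20/2 = 10.

Answer: 10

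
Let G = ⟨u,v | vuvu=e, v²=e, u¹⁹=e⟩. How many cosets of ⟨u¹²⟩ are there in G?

First find ord(u¹²) by computing successive powers:
  (u¹²)¹ = u¹², (u¹²)² = u⁵, (u¹²)³ = u¹⁷, (u¹²)⁴ = u¹⁰, (u¹²)⁵ = u³, (u¹²)⁶ = u¹⁵, (u¹²)⁷ = u⁸, (u¹²)⁸ = u, (u¹²)⁹ = u¹³, (u¹²)¹⁰ = u⁶, (u¹²)¹¹ = u¹⁸, (u¹²)¹² = u¹¹, (u¹²)¹³ = u⁴, (u¹²)¹⁴ = u¹⁶, (u¹²)¹⁵ = u⁹, (u¹²)¹⁶ = u², (u¹²)¹⁷ = u¹⁴, (u¹²)¹⁸ = u⁷, (u¹²)¹⁹ = e.
So |⟨u¹²⟩| = ord(u¹²) = 19. With |G| = 38, by Lagrange [G : ⟨u¹²⟩] = 38/19 = 2.

Answer: 2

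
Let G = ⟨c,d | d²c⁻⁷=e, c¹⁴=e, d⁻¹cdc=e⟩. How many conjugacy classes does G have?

The conjugacy classes (representative and size) are:
  [e] (size 1), [c¹³] (size 2), [c¹²] (size 2), [c¹¹] (size 2), [c⁴] (size 2), [c⁵] (size 2), [c⁸] (size 2), [c⁷] (size 1), [c⁵d⁻¹] (size 7), [c⁵d] (size 7).
Class equation: 1 + 2 + 2 + 2 + 2 + 2 + 2 + 1 + 7 + 7 = 28 = |G|. So G has 10 conjugacy classes.

Answer: 10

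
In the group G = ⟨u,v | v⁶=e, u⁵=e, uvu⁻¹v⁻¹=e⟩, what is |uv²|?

Compute successive powers until reaching e:
  (uv²)¹ = uv², (uv²)² = u²v⁴, (uv²)³ = u³, (uv²)⁴ = u⁴v², (uv²)⁵ = v⁴, (uv²)⁶ = u, (uv²)⁷ = u²v², (uv²)⁸ = u³v⁴, (uv²)⁹ = u⁴, (uv²)¹⁰ = v², (uv²)¹¹ = uv⁴, (uv²)¹² = u², (uv²)¹³ = u³v², (uv²)¹⁴ = u⁴v⁴, (uv²)¹⁵ = e.
The smallest positive k with (uv²)ᵏ = e is 15.

Answer: 15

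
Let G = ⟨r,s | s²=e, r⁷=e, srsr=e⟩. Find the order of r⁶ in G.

Compute successive powers until reaching e:
  (r⁶)¹ = r⁶, (r⁶)² = r⁵, (r⁶)³ = r⁴, (r⁶)⁴ = r³, (r⁶)⁵ = r², (r⁶)⁶ = r, (r⁶)⁷ = e.
The smallest positive k with (r⁶)ᵏ = e is 7.

Answer: 7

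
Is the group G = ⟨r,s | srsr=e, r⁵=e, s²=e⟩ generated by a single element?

Every cyclic group is abelian. But r·s = rs while s·r = r⁴s, so r·s ≠ s·r and G is not abelian. Hence G is not cyclic.

Answer: No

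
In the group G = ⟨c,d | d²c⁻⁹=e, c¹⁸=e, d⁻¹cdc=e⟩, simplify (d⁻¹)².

Compute successive powers of (d⁻¹), reducing at each step:
  (d⁻¹)²: (d⁻¹) · d⁻¹ = c⁹

Answer: c⁹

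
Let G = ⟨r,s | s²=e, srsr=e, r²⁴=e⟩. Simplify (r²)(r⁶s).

Compute (r²) · (r⁶s) by multiplying left to right and reducing via the relations at each step:
  (r²) · r⁶ = r⁸
  (r⁸) · s = r⁸s

Answer: r⁸s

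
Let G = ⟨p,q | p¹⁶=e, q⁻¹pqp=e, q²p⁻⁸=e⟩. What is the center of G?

An element z ∈ Z(G) iff z commutes with every generator.
For example p⁸ is central: (p⁸)·p = p⁹ = p·(p⁸); (p⁸)·q = q⁻¹ = q·(p⁸).
Whereas p ∉ Z(G) since p·q = pq ≠ p⁷q⁻¹ = q·p.
Checking each of the 32 elements this way gives Z(G) = {e, p⁸}, of order 2.

Answer: {e, p⁸}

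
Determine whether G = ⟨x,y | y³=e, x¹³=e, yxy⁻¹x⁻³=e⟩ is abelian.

x·y = xy but y·x = x³y, so x·y ≠ y·x and G is not abelian.

Answer: No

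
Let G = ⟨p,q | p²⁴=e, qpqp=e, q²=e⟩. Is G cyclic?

Every cyclic group is abelian. But p·q = pq while q·p = p²³q, so p·q ≠ q·p and G is not abelian. Hence G is not cyclic.

Answer: No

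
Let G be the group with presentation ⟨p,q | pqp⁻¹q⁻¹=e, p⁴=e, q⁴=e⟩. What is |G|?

Enumerate words in the generators, reducing via the relations: the distinct elements are
  {e, p, q, pq, p², p³, q², q³, pq², pq³, p²q, p³q, p²q², p²q³, p³q², p³q³}.
No further products give new elements, so |G| = 16.

Answer: 16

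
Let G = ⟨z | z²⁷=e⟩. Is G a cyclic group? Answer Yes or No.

|G| = 27. The element z has order 27 (its powers give 27 distinct elements), so ⟨z⟩ = G and G is cyclic.

Answer: Yes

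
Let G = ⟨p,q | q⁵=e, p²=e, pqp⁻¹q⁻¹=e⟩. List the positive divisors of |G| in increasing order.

|G| = 10 = 2 · 5. By Lagrange's theorem the order of any subgroup divides 10; the divisors of 10 are 1, 2, 5, 10.

Answer: 1, 2, 5, 10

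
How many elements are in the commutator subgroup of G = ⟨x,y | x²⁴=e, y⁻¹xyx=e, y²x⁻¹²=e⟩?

G' = [G, G] is generated by all commutators. The generator-pair commutators are: [x, y] = x².
The subgroup they normally generate is {e, x², x⁴, x⁶, x⁸, x¹⁰, x¹², x¹⁴, x¹⁶, x¹⁸, x²⁰, x²²}, of order 12.
Check: |G/G'| = 48/12 = 4 is the order of the abelianisation.

Answer: 12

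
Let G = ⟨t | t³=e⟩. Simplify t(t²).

Compute t · (t²) by multiplying left to right and reducing via the relations at each step:
  t · t² = e

Answer: e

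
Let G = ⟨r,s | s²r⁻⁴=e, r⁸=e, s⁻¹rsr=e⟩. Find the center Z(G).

An element z ∈ Z(G) iff z commutes with every generator.
For example r⁴ is central: (r⁴)·r = r⁵ = r·(r⁴); (r⁴)·s = s⁻¹ = s·(r⁴).
Whereas r ∉ Z(G) since r·s = rs ≠ r³s⁻¹ = s·r.
Checking each of the 16 elements this way gives Z(G) = {e, r⁴}, of order 2.

Answer: {e, r⁴}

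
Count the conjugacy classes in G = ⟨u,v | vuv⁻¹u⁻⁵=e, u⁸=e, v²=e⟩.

The conjugacy classes (representative and size) are:
  [e] (size 1), [u⁵] (size 2), [u²] (size 1), [u⁷] (size 2), [u⁴] (size 1), [u⁶] (size 1), [v] (size 2), [u⁵v] (size 2), [u²v] (size 2), [u³v] (size 2).
Class equation: 1 + 2 + 1 + 2 + 1 + 1 + 2 + 2 + 2 + 2 = 16 = |G|. So G has 10 conjugacy classes.

Answer: 10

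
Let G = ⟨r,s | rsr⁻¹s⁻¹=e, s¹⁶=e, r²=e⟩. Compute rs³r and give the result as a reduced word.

Multiply left to right, reducing at each step:
  r · s³ = rs³
  (rs³) · r = s³

Answer: s³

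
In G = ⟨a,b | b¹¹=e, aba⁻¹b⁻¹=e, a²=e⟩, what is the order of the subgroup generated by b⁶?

|⟨b⁶⟩| equals the order of b⁶. Compute successive powers until reaching e:
  (b⁶)¹ = b⁶, (b⁶)² = b, (b⁶)³ = b⁷, (b⁶)⁴ = b², (b⁶)⁵ = b⁸, (b⁶)⁶ = b³, (b⁶)⁷ = b⁹, (b⁶)⁸ = b⁴, (b⁶)⁹ = b¹⁰, (b⁶)¹⁰ = b⁵, (b⁶)¹¹ = e.
The smallest positive k with (b⁶)ᵏ = e is 11, so |⟨b⁶⟩| = 11.

Answer: 11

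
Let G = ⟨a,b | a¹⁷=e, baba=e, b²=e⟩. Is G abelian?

a·b = ab but b·a = a¹⁶b, so a·b ≠ b·a and G is not abelian.

Answer: No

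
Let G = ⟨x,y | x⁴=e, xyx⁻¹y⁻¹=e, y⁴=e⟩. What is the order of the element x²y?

Compute successive powers until reaching e:
  (x²y)¹ = x²y, (x²y)² = y², (x²y)³ = x²y³, (x²y)⁴ = e.
The smallest positive k with (x²y)ᵏ = e is 4.

Answer: 4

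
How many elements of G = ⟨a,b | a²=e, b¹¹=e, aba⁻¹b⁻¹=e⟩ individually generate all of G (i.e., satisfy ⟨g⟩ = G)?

G is cyclic of order 22. An element generates G iff its order is 22, and a cyclic group of order 22 has exactly φ(22) = 10 such elements.

Answer: 10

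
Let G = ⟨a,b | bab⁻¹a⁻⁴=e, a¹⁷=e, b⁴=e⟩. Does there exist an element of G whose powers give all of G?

Every cyclic group is abelian. But a·b = ab while b·a = a⁴b, so a·b ≠ b·a and G is not abelian. Hence G is not cyclic.

Answer: No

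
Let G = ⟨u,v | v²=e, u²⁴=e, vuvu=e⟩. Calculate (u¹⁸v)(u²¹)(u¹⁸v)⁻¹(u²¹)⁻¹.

[(u¹⁸v), (u²¹)] = (u¹⁸v)·(u²¹)·(u¹⁸v)⁻¹·(u²¹)⁻¹.
  (u¹⁸v) · (u²¹) = u²¹v
  (u²¹v) · (u¹⁸v) = u³
  (u³) · (u³) = u⁶

Answer: u⁶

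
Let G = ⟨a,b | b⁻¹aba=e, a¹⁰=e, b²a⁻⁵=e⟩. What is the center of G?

An element z ∈ Z(G) iff z commutes with every generator.
For example a⁵ is central: (a⁵)·a = a⁶ = a·(a⁵); (a⁵)·b = b⁻¹ = b·(a⁵).
Whereas a ∉ Z(G) since a·b = ab ≠ a⁴b⁻¹ = b·a.
Checking each of the 20 elements this way gives Z(G) = {e, a⁵}, of order 2.

Answer: {e, a⁵}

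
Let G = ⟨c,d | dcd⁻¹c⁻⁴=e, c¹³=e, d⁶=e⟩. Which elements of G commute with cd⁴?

⟨cd⁴⟩ ⊆ C_G(cd⁴) since powers of cd⁴ commute with cd⁴; so |C_G(cd⁴)| ≥ |⟨cd⁴⟩| = 3.
By orbit–stabilizer, |C_G(cd⁴)| = |G| / |conj. class of cd⁴| = 78 / 13 = 6.
The 6 elements commuting with cd⁴ are {e, cd⁴, c²d, c³d³, c⁶d⁵, c¹⁰d²}.

Answer: {e, cd⁴, c²d, c³d³, c⁶d⁵, c¹⁰d²}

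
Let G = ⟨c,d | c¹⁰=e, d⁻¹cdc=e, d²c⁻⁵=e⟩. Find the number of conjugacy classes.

The conjugacy classes (representative and size) are:
  [e] (size 1), [c] (size 2), [c⁸] (size 2), [c⁷] (size 2), [c⁴] (size 2), [c⁵] (size 1), [c⁴d] (size 5), [c²d⁻¹] (size 5).
Class equation: 1 + 2 + 2 + 2 + 2 + 1 + 5 + 5 = 20 = |G|. So G has 8 conjugacy classes.

Answer: 8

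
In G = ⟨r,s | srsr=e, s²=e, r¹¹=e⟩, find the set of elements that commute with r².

⟨r²⟩ ⊆ C_G(r²) since powers of r² commute with r²; so |C_G(r²)| ≥ |⟨r²⟩| = 11.
By orbit–stabilizer, |C_G(r²)| = |G| / |conj. class of r²| = 22 / 2 = 11.
The 11 elements commuting with r² are {e, r, r², r³, r⁴, r⁵, r⁶, r⁷, r⁸, r⁹, r¹⁰}.

Answer: {e, r, r², r³, r⁴, r⁵, r⁶, r⁷, r⁸, r⁹, r¹⁰}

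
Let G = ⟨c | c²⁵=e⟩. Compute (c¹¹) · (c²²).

Compute (c¹¹) · (c²²) by multiplying left to right and reducing via the relations at each step:
  (c¹¹) · c²² = c⁸

Answer: c⁸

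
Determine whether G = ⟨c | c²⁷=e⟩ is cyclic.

|G| = 27. The element c has order 27 (its powers give 27 distinct elements), so ⟨c⟩ = G and G is cyclic.

Answer: Yes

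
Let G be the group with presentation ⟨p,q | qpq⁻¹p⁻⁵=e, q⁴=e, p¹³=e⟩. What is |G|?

Enumerate words in the generators, reducing via the relations: the distinct elements are
  {e, p, q, pq, p², p³, p⁴, p⁵, p⁶, p⁷, p⁸, p⁹, q², q³, pq², pq³, p²q, p³q, p¹², p¹¹, p¹⁰, p⁴q, p⁵q, p⁶q, p⁷q, p⁸q, p⁹q, p²q², p²q³, p³q², p³q³, p¹²q, p¹¹q, p¹⁰q, p⁴q², p⁴q³, p⁵q², p⁵q³, p⁶q², p⁶q³, p⁷q², p⁷q³, p⁸q², p⁸q³, p⁹q², p⁹q³, p¹²q², p¹²q³, p¹¹q², p¹¹q³, p¹⁰q², p¹⁰q³}.
No further products give new elements, so |G| = 52.

Answer: 52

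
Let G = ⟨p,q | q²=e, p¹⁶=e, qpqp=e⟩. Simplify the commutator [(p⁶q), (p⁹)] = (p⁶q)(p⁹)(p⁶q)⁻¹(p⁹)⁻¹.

[(p⁶q), (p⁹)] = (p⁶q)·(p⁹)·(p⁶q)⁻¹·(p⁹)⁻¹.
  (p⁶q) · (p⁹) = p¹³q
  (p¹³q) · (p⁶q) = p⁷
  (p⁷) · (p⁷) = p¹⁴

Answer: p¹⁴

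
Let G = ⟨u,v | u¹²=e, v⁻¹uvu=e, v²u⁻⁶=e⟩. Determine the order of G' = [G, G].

G' = [G, G] is generated by all commutators. The generator-pair commutators are: [u, v] = u².
The subgroup they normally generate is {e, u², u⁴, u⁶, u⁸, u¹⁰}, of order 6.
Check: |G/G'| = 24/6 = 4 is the order of the abelianisation.

Answer: 6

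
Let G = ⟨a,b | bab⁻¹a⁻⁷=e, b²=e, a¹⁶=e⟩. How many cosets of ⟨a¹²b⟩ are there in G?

First find ord(a¹²b) by computing successive powers:
  (a¹²b)¹ = a¹²b, (a¹²b)² = e.
So |⟨a¹²b⟩| = ord(a¹²b) = 2. With |G| = 32, by Lagrange [G : ⟨a¹²b⟩] = 32/2 = 16.

Answer: 16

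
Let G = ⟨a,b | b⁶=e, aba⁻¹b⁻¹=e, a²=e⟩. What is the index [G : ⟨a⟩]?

First find ord(a) by computing successive powers:
  a¹ = a, a² = e.
So |⟨a⟩| = ord(a) = 2. With |G| = 12, by Lagrange [G : ⟨a⟩] = 12/2 = 6.

Answer: 6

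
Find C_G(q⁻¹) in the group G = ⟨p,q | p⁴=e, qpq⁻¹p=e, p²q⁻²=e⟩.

⟨q⁻¹⟩ ⊆ C_G(q⁻¹) since powers of q⁻¹ commute with q⁻¹; so |C_G(q⁻¹)| ≥ |⟨q⁻¹⟩| = 4.
By orbit–stabilizer, |C_G(q⁻¹)| = |G| / |conj. class of q⁻¹| = 8 / 2 = 4.
The 4 elements commuting with q⁻¹ are {e, p², q, q⁻¹}.

Answer: {e, p², q, q⁻¹}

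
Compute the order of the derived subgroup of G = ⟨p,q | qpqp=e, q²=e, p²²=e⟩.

G' = [G, G] is generated by all commutators. The generator-pair commutators are: [p, q] = p².
The subgroup they normally generate is {e, p², p⁴, p⁶, p⁸, p¹⁰, p¹², p¹⁴, p¹⁶, p¹⁸, p²⁰}, of order 11.
Check: |G/G'| = 44/11 = 4 is the order of the abelianisation.

Answer: 11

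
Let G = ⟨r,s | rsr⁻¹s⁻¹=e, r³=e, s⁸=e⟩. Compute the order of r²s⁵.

Compute successive powers until reaching e:
  (r²s⁵)¹ = r²s⁵, (r²s⁵)² = rs², (r²s⁵)³ = s⁷, (r²s⁵)⁴ = r²s⁴, (r²s⁵)⁵ = rs, (r²s⁵)⁶ = s⁶, (r²s⁵)⁷ = r²s³, (r²s⁵)⁸ = r, (r²s⁵)⁹ = s⁵, (r²s⁵)¹⁰ = r²s², (r²s⁵)¹¹ = rs⁷, (r²s⁵)¹² = s⁴, (r²s⁵)¹³ = r²s, (r²s⁵)¹⁴ = rs⁶, (r²s⁵)¹⁵ = s³, (r²s⁵)¹⁶ = r², (r²s⁵)¹⁷ = rs⁵, (r²s⁵)¹⁸ = s², (r²s⁵)¹⁹ = r²s⁷, (r²s⁵)²⁰ = rs⁴, (r²s⁵)²¹ = s, (r²s⁵)²² = r²s⁶, (r²s⁵)²³ = rs³, (r²s⁵)²⁴ = e.
The smallest positive k with (r²s⁵)ᵏ = e is 24.

Answer: 24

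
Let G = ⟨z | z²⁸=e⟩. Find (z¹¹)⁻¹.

The order of (z¹¹) is 28 (smallest k with (z¹¹)ᵏ = e), so (z¹¹)⁻¹ = (z¹¹)²⁷ = z¹⁷.
Check: (z¹¹) · (z¹⁷) → (z¹¹) · z¹⁷ = e, giving e as required.

Answer: z¹⁷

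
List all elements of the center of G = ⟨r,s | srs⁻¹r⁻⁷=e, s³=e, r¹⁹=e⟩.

An element z ∈ Z(G) iff z commutes with every generator.
For example e is central: e·r = r = r·e; e·s = s = s·e.
Whereas r ∉ Z(G) since r·s = rs ≠ r⁷s = s·r.
Checking each of the 57 elements this way gives Z(G) = {e}, of order 1.

Answer: {e}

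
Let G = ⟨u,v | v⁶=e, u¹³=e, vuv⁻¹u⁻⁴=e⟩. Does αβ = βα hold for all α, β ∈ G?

u·v = uv but v·u = u⁴v, so u·v ≠ v·u and G is not abelian.

Answer: No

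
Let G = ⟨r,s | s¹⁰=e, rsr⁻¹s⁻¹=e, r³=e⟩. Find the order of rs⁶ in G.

Compute successive powers until reaching e:
  (rs⁶)¹ = rs⁶, (rs⁶)² = r²s², (rs⁶)³ = s⁸, (rs⁶)⁴ = rs⁴, (rs⁶)⁵ = r², (rs⁶)⁶ = s⁶, (rs⁶)⁷ = rs², (rs⁶)⁸ = r²s⁸, (rs⁶)⁹ = s⁴, (rs⁶)¹⁰ = r, (rs⁶)¹¹ = r²s⁶, (rs⁶)¹² = s², (rs⁶)¹³ = rs⁸, (rs⁶)¹⁴ = r²s⁴, (rs⁶)¹⁵ = e.
The smallest positive k with (rs⁶)ᵏ = e is 15.

Answer: 15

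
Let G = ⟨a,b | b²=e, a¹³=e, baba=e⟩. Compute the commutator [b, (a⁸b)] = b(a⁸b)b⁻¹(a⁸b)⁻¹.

[b, (a⁸b)] = b·(a⁸b)·b⁻¹·(a⁸b)⁻¹.
  b · (a⁸b) = a⁵
  (a⁵) · b = a⁵b
  (a⁵b) · (a⁸b) = a¹⁰

Answer: a¹⁰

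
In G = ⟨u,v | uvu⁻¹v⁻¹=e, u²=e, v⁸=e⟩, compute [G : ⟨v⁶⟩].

First find ord(v⁶) by computing successive powers:
  (v⁶)¹ = v⁶, (v⁶)² = v⁴, (v⁶)³ = v², (v⁶)⁴ = e.
So |⟨v⁶⟩| = ord(v⁶) = 4. With |G| = 16, by Lagrange [G : ⟨v⁶⟩] = 16/4 = 4.

Answer: 4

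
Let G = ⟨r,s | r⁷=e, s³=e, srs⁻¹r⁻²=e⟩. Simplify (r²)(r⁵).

Compute (r²) · (r⁵) by multiplying left to right and reducing via the relations at each step:
  (r²) · r⁵ = e

Answer: e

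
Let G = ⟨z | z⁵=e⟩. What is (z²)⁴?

Compute successive powers of (z²), reducing at each step:
  (z²)²: (z²) · z² = z⁴
  (z²)³: (z⁴) · z² = z
  (z²)⁴: z · z² = z³

Answer: z³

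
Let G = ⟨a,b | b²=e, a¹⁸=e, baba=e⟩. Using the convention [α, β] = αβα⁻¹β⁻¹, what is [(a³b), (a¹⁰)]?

[(a³b), (a¹⁰)] = (a³b)·(a¹⁰)·(a³b)⁻¹·(a¹⁰)⁻¹.
  (a³b) · (a¹⁰) = a¹¹b
  (a¹¹b) · (a³b) = a⁸
  (a⁸) · (a⁸) = a¹⁶

Answer: a¹⁶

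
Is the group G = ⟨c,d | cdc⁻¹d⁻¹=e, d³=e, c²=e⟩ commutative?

Each pair of generators commutes: c·d = cd = d·c. Since the generators pairwise commute, every element of G commutes with every other, so G is abelian.

Answer: Yes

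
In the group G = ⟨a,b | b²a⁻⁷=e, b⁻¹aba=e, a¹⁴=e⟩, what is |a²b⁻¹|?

Compute successive powers until reaching e:
  (a²b⁻¹)¹ = a²b⁻¹, (a²b⁻¹)² = a⁷, (a²b⁻¹)³ = a²b, (a²b⁻¹)⁴ = e.
The smallest positive k with (a²b⁻¹)ᵏ = e is 4.

Answer: 4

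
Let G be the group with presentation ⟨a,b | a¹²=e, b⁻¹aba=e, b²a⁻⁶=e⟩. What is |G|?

Enumerate words in the generators, reducing via the relations: the distinct elements are
  {a, b, e, ab, a², a³, a⁴, a⁵, a⁶, a⁷, a⁸, a⁹, a²b, a³b, a¹¹, a¹⁰, a⁴b, a⁵b, b⁻¹, ab⁻¹, a²b⁻¹, a³b⁻¹, a⁴b⁻¹, a⁵b⁻¹}.
No further products give new elements, so |G| = 24.

Answer: 24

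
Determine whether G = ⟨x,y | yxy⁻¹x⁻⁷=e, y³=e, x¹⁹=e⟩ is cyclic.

Every cyclic group is abelian. But x·y = xy while y·x = x⁷y, so x·y ≠ y·x and G is not abelian. Hence G is not cyclic.

Answer: No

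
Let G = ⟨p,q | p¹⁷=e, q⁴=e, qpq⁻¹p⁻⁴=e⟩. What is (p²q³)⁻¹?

The order of (p²q³) is 4 (smallest k with (p²q³)ᵏ = e), so (p²q³)⁻¹ = (p²q³)³ = p⁹q.
Check: (p²q³) · (p⁹q) → (p²q³) · p⁹ = q³;   (q³) · q = e, giving e as required.

Answer: p⁹q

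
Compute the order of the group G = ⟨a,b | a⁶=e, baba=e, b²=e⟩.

Enumerate words in the generators, reducing via the relations: the distinct elements are
  {a, b, e, ab, a², a³, a⁴, a⁵, a²b, a³b, a⁴b, a⁵b}.
No further products give new elements, so |G| = 12.

Answer: 12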